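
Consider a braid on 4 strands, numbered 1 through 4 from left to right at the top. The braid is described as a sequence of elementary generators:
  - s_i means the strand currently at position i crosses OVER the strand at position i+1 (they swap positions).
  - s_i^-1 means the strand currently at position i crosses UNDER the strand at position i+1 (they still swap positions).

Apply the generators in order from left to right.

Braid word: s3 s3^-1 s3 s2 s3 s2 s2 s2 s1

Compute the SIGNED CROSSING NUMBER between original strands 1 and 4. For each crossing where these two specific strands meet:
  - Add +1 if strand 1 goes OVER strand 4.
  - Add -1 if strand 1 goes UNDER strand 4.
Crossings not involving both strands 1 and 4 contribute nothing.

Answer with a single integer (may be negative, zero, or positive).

Answer: 0

Derivation:
Gen 1: crossing 3x4. Both 1&4? no. Sum: 0
Gen 2: crossing 4x3. Both 1&4? no. Sum: 0
Gen 3: crossing 3x4. Both 1&4? no. Sum: 0
Gen 4: crossing 2x4. Both 1&4? no. Sum: 0
Gen 5: crossing 2x3. Both 1&4? no. Sum: 0
Gen 6: crossing 4x3. Both 1&4? no. Sum: 0
Gen 7: crossing 3x4. Both 1&4? no. Sum: 0
Gen 8: crossing 4x3. Both 1&4? no. Sum: 0
Gen 9: crossing 1x3. Both 1&4? no. Sum: 0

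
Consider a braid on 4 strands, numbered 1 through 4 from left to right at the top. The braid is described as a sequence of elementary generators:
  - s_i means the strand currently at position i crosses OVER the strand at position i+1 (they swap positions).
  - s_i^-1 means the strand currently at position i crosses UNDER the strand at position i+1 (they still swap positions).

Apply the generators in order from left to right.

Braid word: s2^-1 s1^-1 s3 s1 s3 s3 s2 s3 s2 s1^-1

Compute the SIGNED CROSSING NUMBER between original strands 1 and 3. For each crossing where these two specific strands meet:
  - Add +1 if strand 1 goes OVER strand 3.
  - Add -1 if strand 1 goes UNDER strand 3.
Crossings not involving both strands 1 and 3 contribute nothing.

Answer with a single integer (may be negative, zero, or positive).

Gen 1: crossing 2x3. Both 1&3? no. Sum: 0
Gen 2: 1 under 3. Both 1&3? yes. Contrib: -1. Sum: -1
Gen 3: crossing 2x4. Both 1&3? no. Sum: -1
Gen 4: 3 over 1. Both 1&3? yes. Contrib: -1. Sum: -2
Gen 5: crossing 4x2. Both 1&3? no. Sum: -2
Gen 6: crossing 2x4. Both 1&3? no. Sum: -2
Gen 7: crossing 3x4. Both 1&3? no. Sum: -2
Gen 8: crossing 3x2. Both 1&3? no. Sum: -2
Gen 9: crossing 4x2. Both 1&3? no. Sum: -2
Gen 10: crossing 1x2. Both 1&3? no. Sum: -2

Answer: -2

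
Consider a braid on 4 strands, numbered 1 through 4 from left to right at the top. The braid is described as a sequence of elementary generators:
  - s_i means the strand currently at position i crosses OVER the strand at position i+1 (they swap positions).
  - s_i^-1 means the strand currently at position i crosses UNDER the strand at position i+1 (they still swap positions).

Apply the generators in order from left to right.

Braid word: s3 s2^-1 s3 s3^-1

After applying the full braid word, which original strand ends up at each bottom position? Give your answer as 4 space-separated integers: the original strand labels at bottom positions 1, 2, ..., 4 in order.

Gen 1 (s3): strand 3 crosses over strand 4. Perm now: [1 2 4 3]
Gen 2 (s2^-1): strand 2 crosses under strand 4. Perm now: [1 4 2 3]
Gen 3 (s3): strand 2 crosses over strand 3. Perm now: [1 4 3 2]
Gen 4 (s3^-1): strand 3 crosses under strand 2. Perm now: [1 4 2 3]

Answer: 1 4 2 3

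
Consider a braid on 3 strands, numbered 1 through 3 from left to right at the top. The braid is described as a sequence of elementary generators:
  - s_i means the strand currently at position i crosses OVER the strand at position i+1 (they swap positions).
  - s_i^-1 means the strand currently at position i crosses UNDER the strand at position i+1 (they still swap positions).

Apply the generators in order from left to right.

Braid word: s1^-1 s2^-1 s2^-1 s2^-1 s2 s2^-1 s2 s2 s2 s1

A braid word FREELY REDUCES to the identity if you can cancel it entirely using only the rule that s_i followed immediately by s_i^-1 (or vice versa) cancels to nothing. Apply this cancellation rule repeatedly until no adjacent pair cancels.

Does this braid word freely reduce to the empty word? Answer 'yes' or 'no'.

Answer: yes

Derivation:
Gen 1 (s1^-1): push. Stack: [s1^-1]
Gen 2 (s2^-1): push. Stack: [s1^-1 s2^-1]
Gen 3 (s2^-1): push. Stack: [s1^-1 s2^-1 s2^-1]
Gen 4 (s2^-1): push. Stack: [s1^-1 s2^-1 s2^-1 s2^-1]
Gen 5 (s2): cancels prior s2^-1. Stack: [s1^-1 s2^-1 s2^-1]
Gen 6 (s2^-1): push. Stack: [s1^-1 s2^-1 s2^-1 s2^-1]
Gen 7 (s2): cancels prior s2^-1. Stack: [s1^-1 s2^-1 s2^-1]
Gen 8 (s2): cancels prior s2^-1. Stack: [s1^-1 s2^-1]
Gen 9 (s2): cancels prior s2^-1. Stack: [s1^-1]
Gen 10 (s1): cancels prior s1^-1. Stack: []
Reduced word: (empty)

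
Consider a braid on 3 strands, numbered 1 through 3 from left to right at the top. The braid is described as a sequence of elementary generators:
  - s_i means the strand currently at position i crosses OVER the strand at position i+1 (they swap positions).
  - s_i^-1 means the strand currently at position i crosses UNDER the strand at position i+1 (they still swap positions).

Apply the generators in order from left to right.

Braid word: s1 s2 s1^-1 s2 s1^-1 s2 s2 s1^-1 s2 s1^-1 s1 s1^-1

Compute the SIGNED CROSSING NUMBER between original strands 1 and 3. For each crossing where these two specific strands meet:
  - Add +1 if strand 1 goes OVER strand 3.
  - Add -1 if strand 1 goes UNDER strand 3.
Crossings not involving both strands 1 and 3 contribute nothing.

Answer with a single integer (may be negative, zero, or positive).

Answer: 1

Derivation:
Gen 1: crossing 1x2. Both 1&3? no. Sum: 0
Gen 2: 1 over 3. Both 1&3? yes. Contrib: +1. Sum: 1
Gen 3: crossing 2x3. Both 1&3? no. Sum: 1
Gen 4: crossing 2x1. Both 1&3? no. Sum: 1
Gen 5: 3 under 1. Both 1&3? yes. Contrib: +1. Sum: 2
Gen 6: crossing 3x2. Both 1&3? no. Sum: 2
Gen 7: crossing 2x3. Both 1&3? no. Sum: 2
Gen 8: 1 under 3. Both 1&3? yes. Contrib: -1. Sum: 1
Gen 9: crossing 1x2. Both 1&3? no. Sum: 1
Gen 10: crossing 3x2. Both 1&3? no. Sum: 1
Gen 11: crossing 2x3. Both 1&3? no. Sum: 1
Gen 12: crossing 3x2. Both 1&3? no. Sum: 1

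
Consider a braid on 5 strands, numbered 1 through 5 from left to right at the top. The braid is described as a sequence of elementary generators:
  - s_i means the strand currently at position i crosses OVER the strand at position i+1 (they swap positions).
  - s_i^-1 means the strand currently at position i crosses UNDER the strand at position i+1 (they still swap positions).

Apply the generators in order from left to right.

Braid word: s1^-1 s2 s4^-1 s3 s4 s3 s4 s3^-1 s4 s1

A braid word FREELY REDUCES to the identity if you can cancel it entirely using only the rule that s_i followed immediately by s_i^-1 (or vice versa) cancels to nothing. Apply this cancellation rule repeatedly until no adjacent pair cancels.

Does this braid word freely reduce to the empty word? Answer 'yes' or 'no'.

Answer: no

Derivation:
Gen 1 (s1^-1): push. Stack: [s1^-1]
Gen 2 (s2): push. Stack: [s1^-1 s2]
Gen 3 (s4^-1): push. Stack: [s1^-1 s2 s4^-1]
Gen 4 (s3): push. Stack: [s1^-1 s2 s4^-1 s3]
Gen 5 (s4): push. Stack: [s1^-1 s2 s4^-1 s3 s4]
Gen 6 (s3): push. Stack: [s1^-1 s2 s4^-1 s3 s4 s3]
Gen 7 (s4): push. Stack: [s1^-1 s2 s4^-1 s3 s4 s3 s4]
Gen 8 (s3^-1): push. Stack: [s1^-1 s2 s4^-1 s3 s4 s3 s4 s3^-1]
Gen 9 (s4): push. Stack: [s1^-1 s2 s4^-1 s3 s4 s3 s4 s3^-1 s4]
Gen 10 (s1): push. Stack: [s1^-1 s2 s4^-1 s3 s4 s3 s4 s3^-1 s4 s1]
Reduced word: s1^-1 s2 s4^-1 s3 s4 s3 s4 s3^-1 s4 s1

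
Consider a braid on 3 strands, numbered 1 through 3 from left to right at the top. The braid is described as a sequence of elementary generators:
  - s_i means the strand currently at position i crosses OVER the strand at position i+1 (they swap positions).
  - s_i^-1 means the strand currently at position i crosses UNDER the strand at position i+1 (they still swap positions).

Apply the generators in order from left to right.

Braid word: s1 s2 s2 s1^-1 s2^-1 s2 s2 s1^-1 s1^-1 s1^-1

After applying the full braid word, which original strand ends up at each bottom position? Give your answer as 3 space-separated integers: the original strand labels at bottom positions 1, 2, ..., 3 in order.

Gen 1 (s1): strand 1 crosses over strand 2. Perm now: [2 1 3]
Gen 2 (s2): strand 1 crosses over strand 3. Perm now: [2 3 1]
Gen 3 (s2): strand 3 crosses over strand 1. Perm now: [2 1 3]
Gen 4 (s1^-1): strand 2 crosses under strand 1. Perm now: [1 2 3]
Gen 5 (s2^-1): strand 2 crosses under strand 3. Perm now: [1 3 2]
Gen 6 (s2): strand 3 crosses over strand 2. Perm now: [1 2 3]
Gen 7 (s2): strand 2 crosses over strand 3. Perm now: [1 3 2]
Gen 8 (s1^-1): strand 1 crosses under strand 3. Perm now: [3 1 2]
Gen 9 (s1^-1): strand 3 crosses under strand 1. Perm now: [1 3 2]
Gen 10 (s1^-1): strand 1 crosses under strand 3. Perm now: [3 1 2]

Answer: 3 1 2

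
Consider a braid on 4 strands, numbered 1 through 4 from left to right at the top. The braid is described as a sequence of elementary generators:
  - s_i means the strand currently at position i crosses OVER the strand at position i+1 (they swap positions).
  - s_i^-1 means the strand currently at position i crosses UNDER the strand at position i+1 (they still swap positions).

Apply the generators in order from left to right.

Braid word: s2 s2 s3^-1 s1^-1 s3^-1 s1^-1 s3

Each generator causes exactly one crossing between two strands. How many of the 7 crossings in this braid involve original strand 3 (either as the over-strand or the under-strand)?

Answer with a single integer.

Gen 1: crossing 2x3. Involves strand 3? yes. Count so far: 1
Gen 2: crossing 3x2. Involves strand 3? yes. Count so far: 2
Gen 3: crossing 3x4. Involves strand 3? yes. Count so far: 3
Gen 4: crossing 1x2. Involves strand 3? no. Count so far: 3
Gen 5: crossing 4x3. Involves strand 3? yes. Count so far: 4
Gen 6: crossing 2x1. Involves strand 3? no. Count so far: 4
Gen 7: crossing 3x4. Involves strand 3? yes. Count so far: 5

Answer: 5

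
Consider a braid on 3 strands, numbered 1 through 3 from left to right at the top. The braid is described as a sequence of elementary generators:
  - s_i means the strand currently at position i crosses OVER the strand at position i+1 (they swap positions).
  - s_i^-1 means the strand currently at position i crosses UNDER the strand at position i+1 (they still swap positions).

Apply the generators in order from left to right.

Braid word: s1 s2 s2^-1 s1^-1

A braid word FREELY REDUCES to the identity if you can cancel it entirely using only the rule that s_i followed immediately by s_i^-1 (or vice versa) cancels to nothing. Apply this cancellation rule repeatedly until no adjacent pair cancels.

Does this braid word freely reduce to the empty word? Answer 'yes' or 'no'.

Gen 1 (s1): push. Stack: [s1]
Gen 2 (s2): push. Stack: [s1 s2]
Gen 3 (s2^-1): cancels prior s2. Stack: [s1]
Gen 4 (s1^-1): cancels prior s1. Stack: []
Reduced word: (empty)

Answer: yes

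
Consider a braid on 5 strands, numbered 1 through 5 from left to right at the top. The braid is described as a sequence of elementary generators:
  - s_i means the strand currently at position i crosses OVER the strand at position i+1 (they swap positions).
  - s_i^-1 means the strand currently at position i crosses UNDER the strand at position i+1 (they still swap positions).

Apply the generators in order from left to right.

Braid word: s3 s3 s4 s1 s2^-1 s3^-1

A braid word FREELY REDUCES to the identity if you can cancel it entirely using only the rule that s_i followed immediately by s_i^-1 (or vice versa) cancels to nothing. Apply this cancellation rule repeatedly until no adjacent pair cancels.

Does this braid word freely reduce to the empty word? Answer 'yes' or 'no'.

Answer: no

Derivation:
Gen 1 (s3): push. Stack: [s3]
Gen 2 (s3): push. Stack: [s3 s3]
Gen 3 (s4): push. Stack: [s3 s3 s4]
Gen 4 (s1): push. Stack: [s3 s3 s4 s1]
Gen 5 (s2^-1): push. Stack: [s3 s3 s4 s1 s2^-1]
Gen 6 (s3^-1): push. Stack: [s3 s3 s4 s1 s2^-1 s3^-1]
Reduced word: s3 s3 s4 s1 s2^-1 s3^-1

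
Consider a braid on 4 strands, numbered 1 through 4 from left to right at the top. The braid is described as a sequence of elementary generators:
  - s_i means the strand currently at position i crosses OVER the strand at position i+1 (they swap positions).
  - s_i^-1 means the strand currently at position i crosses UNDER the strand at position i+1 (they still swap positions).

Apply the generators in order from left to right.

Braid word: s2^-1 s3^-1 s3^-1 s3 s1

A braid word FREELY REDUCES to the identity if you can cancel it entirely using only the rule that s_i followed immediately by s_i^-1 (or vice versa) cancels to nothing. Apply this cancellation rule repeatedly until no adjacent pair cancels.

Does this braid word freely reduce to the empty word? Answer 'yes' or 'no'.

Answer: no

Derivation:
Gen 1 (s2^-1): push. Stack: [s2^-1]
Gen 2 (s3^-1): push. Stack: [s2^-1 s3^-1]
Gen 3 (s3^-1): push. Stack: [s2^-1 s3^-1 s3^-1]
Gen 4 (s3): cancels prior s3^-1. Stack: [s2^-1 s3^-1]
Gen 5 (s1): push. Stack: [s2^-1 s3^-1 s1]
Reduced word: s2^-1 s3^-1 s1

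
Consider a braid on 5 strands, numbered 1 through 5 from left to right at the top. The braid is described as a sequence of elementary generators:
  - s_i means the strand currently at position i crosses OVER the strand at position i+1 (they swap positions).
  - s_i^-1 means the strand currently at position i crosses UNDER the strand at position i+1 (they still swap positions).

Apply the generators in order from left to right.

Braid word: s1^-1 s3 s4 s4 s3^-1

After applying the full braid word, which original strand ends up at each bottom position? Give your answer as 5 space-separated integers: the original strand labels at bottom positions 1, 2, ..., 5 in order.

Answer: 2 1 3 4 5

Derivation:
Gen 1 (s1^-1): strand 1 crosses under strand 2. Perm now: [2 1 3 4 5]
Gen 2 (s3): strand 3 crosses over strand 4. Perm now: [2 1 4 3 5]
Gen 3 (s4): strand 3 crosses over strand 5. Perm now: [2 1 4 5 3]
Gen 4 (s4): strand 5 crosses over strand 3. Perm now: [2 1 4 3 5]
Gen 5 (s3^-1): strand 4 crosses under strand 3. Perm now: [2 1 3 4 5]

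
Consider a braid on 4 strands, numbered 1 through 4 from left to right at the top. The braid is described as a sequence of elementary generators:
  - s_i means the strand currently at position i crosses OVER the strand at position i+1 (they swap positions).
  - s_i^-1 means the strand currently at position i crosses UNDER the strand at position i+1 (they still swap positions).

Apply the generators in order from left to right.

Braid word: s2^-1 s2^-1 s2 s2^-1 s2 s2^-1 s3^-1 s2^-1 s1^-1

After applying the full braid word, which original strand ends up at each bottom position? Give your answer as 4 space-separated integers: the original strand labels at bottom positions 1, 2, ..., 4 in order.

Answer: 4 1 2 3

Derivation:
Gen 1 (s2^-1): strand 2 crosses under strand 3. Perm now: [1 3 2 4]
Gen 2 (s2^-1): strand 3 crosses under strand 2. Perm now: [1 2 3 4]
Gen 3 (s2): strand 2 crosses over strand 3. Perm now: [1 3 2 4]
Gen 4 (s2^-1): strand 3 crosses under strand 2. Perm now: [1 2 3 4]
Gen 5 (s2): strand 2 crosses over strand 3. Perm now: [1 3 2 4]
Gen 6 (s2^-1): strand 3 crosses under strand 2. Perm now: [1 2 3 4]
Gen 7 (s3^-1): strand 3 crosses under strand 4. Perm now: [1 2 4 3]
Gen 8 (s2^-1): strand 2 crosses under strand 4. Perm now: [1 4 2 3]
Gen 9 (s1^-1): strand 1 crosses under strand 4. Perm now: [4 1 2 3]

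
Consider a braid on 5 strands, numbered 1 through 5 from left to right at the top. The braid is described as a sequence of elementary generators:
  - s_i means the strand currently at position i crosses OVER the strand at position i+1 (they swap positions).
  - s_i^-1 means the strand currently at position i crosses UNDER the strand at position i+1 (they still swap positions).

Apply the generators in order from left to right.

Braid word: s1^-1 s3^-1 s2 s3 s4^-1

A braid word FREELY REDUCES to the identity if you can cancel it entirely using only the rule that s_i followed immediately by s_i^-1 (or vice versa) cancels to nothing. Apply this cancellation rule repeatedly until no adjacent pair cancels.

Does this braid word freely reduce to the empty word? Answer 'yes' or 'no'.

Gen 1 (s1^-1): push. Stack: [s1^-1]
Gen 2 (s3^-1): push. Stack: [s1^-1 s3^-1]
Gen 3 (s2): push. Stack: [s1^-1 s3^-1 s2]
Gen 4 (s3): push. Stack: [s1^-1 s3^-1 s2 s3]
Gen 5 (s4^-1): push. Stack: [s1^-1 s3^-1 s2 s3 s4^-1]
Reduced word: s1^-1 s3^-1 s2 s3 s4^-1

Answer: no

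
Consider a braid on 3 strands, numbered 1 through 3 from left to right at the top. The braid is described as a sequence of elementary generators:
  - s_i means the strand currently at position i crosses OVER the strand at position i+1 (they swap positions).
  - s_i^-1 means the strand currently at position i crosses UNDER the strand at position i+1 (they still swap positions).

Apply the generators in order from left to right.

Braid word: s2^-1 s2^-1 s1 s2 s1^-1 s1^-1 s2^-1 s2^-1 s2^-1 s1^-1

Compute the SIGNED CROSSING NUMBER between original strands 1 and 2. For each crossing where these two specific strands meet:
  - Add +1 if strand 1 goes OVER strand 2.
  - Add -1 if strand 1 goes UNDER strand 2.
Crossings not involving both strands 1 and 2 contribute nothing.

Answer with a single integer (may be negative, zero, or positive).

Gen 1: crossing 2x3. Both 1&2? no. Sum: 0
Gen 2: crossing 3x2. Both 1&2? no. Sum: 0
Gen 3: 1 over 2. Both 1&2? yes. Contrib: +1. Sum: 1
Gen 4: crossing 1x3. Both 1&2? no. Sum: 1
Gen 5: crossing 2x3. Both 1&2? no. Sum: 1
Gen 6: crossing 3x2. Both 1&2? no. Sum: 1
Gen 7: crossing 3x1. Both 1&2? no. Sum: 1
Gen 8: crossing 1x3. Both 1&2? no. Sum: 1
Gen 9: crossing 3x1. Both 1&2? no. Sum: 1
Gen 10: 2 under 1. Both 1&2? yes. Contrib: +1. Sum: 2

Answer: 2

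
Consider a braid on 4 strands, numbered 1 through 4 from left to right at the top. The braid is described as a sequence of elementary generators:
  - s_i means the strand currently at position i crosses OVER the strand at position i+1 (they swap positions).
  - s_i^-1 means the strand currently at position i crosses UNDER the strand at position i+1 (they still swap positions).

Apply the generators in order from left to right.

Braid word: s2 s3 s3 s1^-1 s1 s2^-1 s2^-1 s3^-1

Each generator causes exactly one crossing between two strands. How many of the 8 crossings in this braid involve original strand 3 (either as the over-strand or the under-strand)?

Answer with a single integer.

Gen 1: crossing 2x3. Involves strand 3? yes. Count so far: 1
Gen 2: crossing 2x4. Involves strand 3? no. Count so far: 1
Gen 3: crossing 4x2. Involves strand 3? no. Count so far: 1
Gen 4: crossing 1x3. Involves strand 3? yes. Count so far: 2
Gen 5: crossing 3x1. Involves strand 3? yes. Count so far: 3
Gen 6: crossing 3x2. Involves strand 3? yes. Count so far: 4
Gen 7: crossing 2x3. Involves strand 3? yes. Count so far: 5
Gen 8: crossing 2x4. Involves strand 3? no. Count so far: 5

Answer: 5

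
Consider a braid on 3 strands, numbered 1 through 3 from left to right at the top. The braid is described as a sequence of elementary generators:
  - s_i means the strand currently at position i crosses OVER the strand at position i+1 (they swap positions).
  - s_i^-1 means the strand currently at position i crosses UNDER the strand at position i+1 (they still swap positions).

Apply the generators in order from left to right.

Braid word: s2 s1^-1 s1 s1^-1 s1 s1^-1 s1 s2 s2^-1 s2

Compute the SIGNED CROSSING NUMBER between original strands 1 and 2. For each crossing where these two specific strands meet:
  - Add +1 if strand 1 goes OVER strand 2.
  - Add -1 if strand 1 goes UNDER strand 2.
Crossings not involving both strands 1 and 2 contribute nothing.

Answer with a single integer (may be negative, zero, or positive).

Gen 1: crossing 2x3. Both 1&2? no. Sum: 0
Gen 2: crossing 1x3. Both 1&2? no. Sum: 0
Gen 3: crossing 3x1. Both 1&2? no. Sum: 0
Gen 4: crossing 1x3. Both 1&2? no. Sum: 0
Gen 5: crossing 3x1. Both 1&2? no. Sum: 0
Gen 6: crossing 1x3. Both 1&2? no. Sum: 0
Gen 7: crossing 3x1. Both 1&2? no. Sum: 0
Gen 8: crossing 3x2. Both 1&2? no. Sum: 0
Gen 9: crossing 2x3. Both 1&2? no. Sum: 0
Gen 10: crossing 3x2. Both 1&2? no. Sum: 0

Answer: 0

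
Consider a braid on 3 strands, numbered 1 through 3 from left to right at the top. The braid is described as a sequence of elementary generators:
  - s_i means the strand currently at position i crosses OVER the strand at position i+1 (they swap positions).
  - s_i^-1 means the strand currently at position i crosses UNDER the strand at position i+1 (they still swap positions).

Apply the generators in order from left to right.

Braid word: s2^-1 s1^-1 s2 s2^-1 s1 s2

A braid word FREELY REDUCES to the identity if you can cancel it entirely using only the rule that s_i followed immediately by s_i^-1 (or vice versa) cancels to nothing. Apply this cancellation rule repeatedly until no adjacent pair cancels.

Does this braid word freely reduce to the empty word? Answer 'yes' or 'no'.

Gen 1 (s2^-1): push. Stack: [s2^-1]
Gen 2 (s1^-1): push. Stack: [s2^-1 s1^-1]
Gen 3 (s2): push. Stack: [s2^-1 s1^-1 s2]
Gen 4 (s2^-1): cancels prior s2. Stack: [s2^-1 s1^-1]
Gen 5 (s1): cancels prior s1^-1. Stack: [s2^-1]
Gen 6 (s2): cancels prior s2^-1. Stack: []
Reduced word: (empty)

Answer: yes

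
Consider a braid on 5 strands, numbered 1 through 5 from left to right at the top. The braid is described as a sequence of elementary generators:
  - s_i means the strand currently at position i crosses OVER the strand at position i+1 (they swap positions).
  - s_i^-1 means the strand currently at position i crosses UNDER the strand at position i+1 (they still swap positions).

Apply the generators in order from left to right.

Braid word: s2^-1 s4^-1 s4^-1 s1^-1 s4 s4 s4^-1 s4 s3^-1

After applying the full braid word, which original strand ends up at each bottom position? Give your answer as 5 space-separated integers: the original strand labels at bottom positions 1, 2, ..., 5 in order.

Answer: 3 1 4 2 5

Derivation:
Gen 1 (s2^-1): strand 2 crosses under strand 3. Perm now: [1 3 2 4 5]
Gen 2 (s4^-1): strand 4 crosses under strand 5. Perm now: [1 3 2 5 4]
Gen 3 (s4^-1): strand 5 crosses under strand 4. Perm now: [1 3 2 4 5]
Gen 4 (s1^-1): strand 1 crosses under strand 3. Perm now: [3 1 2 4 5]
Gen 5 (s4): strand 4 crosses over strand 5. Perm now: [3 1 2 5 4]
Gen 6 (s4): strand 5 crosses over strand 4. Perm now: [3 1 2 4 5]
Gen 7 (s4^-1): strand 4 crosses under strand 5. Perm now: [3 1 2 5 4]
Gen 8 (s4): strand 5 crosses over strand 4. Perm now: [3 1 2 4 5]
Gen 9 (s3^-1): strand 2 crosses under strand 4. Perm now: [3 1 4 2 5]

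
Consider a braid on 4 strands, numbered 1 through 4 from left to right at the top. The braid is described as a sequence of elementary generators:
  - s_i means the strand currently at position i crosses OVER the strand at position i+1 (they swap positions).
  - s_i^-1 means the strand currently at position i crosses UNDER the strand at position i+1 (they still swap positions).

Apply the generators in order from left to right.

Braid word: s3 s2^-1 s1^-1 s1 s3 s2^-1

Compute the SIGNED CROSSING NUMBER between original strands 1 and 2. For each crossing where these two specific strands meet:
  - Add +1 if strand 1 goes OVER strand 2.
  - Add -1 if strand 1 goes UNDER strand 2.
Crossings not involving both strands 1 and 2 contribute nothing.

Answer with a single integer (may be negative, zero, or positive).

Answer: 0

Derivation:
Gen 1: crossing 3x4. Both 1&2? no. Sum: 0
Gen 2: crossing 2x4. Both 1&2? no. Sum: 0
Gen 3: crossing 1x4. Both 1&2? no. Sum: 0
Gen 4: crossing 4x1. Both 1&2? no. Sum: 0
Gen 5: crossing 2x3. Both 1&2? no. Sum: 0
Gen 6: crossing 4x3. Both 1&2? no. Sum: 0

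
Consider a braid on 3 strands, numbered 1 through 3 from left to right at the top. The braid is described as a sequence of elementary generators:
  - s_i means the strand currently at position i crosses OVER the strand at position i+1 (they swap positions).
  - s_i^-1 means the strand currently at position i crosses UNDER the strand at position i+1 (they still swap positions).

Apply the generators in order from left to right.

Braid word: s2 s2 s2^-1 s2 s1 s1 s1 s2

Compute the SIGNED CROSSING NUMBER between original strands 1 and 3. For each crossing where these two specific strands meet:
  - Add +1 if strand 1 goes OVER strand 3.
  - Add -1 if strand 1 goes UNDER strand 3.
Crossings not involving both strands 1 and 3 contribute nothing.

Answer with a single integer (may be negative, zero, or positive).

Answer: 1

Derivation:
Gen 1: crossing 2x3. Both 1&3? no. Sum: 0
Gen 2: crossing 3x2. Both 1&3? no. Sum: 0
Gen 3: crossing 2x3. Both 1&3? no. Sum: 0
Gen 4: crossing 3x2. Both 1&3? no. Sum: 0
Gen 5: crossing 1x2. Both 1&3? no. Sum: 0
Gen 6: crossing 2x1. Both 1&3? no. Sum: 0
Gen 7: crossing 1x2. Both 1&3? no. Sum: 0
Gen 8: 1 over 3. Both 1&3? yes. Contrib: +1. Sum: 1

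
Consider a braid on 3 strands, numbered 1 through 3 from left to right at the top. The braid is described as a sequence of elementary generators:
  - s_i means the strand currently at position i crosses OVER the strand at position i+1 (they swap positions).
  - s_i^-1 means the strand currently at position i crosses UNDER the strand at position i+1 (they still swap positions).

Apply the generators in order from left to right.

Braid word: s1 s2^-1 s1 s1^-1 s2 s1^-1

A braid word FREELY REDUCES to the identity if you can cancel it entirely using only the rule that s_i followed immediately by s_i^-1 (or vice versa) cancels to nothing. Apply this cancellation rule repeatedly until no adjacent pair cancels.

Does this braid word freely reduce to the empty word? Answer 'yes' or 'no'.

Gen 1 (s1): push. Stack: [s1]
Gen 2 (s2^-1): push. Stack: [s1 s2^-1]
Gen 3 (s1): push. Stack: [s1 s2^-1 s1]
Gen 4 (s1^-1): cancels prior s1. Stack: [s1 s2^-1]
Gen 5 (s2): cancels prior s2^-1. Stack: [s1]
Gen 6 (s1^-1): cancels prior s1. Stack: []
Reduced word: (empty)

Answer: yes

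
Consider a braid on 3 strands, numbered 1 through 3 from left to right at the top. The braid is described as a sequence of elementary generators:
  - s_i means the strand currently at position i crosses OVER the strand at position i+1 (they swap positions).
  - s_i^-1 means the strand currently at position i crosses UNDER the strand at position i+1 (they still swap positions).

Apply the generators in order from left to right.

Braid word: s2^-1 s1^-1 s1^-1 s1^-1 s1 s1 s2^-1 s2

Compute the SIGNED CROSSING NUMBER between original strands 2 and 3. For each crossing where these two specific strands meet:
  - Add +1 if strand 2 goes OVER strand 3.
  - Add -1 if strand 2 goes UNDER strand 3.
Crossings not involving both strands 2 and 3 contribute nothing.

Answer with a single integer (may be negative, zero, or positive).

Answer: -1

Derivation:
Gen 1: 2 under 3. Both 2&3? yes. Contrib: -1. Sum: -1
Gen 2: crossing 1x3. Both 2&3? no. Sum: -1
Gen 3: crossing 3x1. Both 2&3? no. Sum: -1
Gen 4: crossing 1x3. Both 2&3? no. Sum: -1
Gen 5: crossing 3x1. Both 2&3? no. Sum: -1
Gen 6: crossing 1x3. Both 2&3? no. Sum: -1
Gen 7: crossing 1x2. Both 2&3? no. Sum: -1
Gen 8: crossing 2x1. Both 2&3? no. Sum: -1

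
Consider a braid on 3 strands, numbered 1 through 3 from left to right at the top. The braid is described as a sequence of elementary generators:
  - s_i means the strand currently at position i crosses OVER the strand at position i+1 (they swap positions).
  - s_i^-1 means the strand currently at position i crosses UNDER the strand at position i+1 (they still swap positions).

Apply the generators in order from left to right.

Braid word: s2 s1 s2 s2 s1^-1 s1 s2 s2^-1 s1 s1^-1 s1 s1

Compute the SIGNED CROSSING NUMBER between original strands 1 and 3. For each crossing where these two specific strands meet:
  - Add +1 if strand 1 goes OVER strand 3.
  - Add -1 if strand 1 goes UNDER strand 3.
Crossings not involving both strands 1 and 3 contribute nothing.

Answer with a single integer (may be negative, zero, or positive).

Answer: 1

Derivation:
Gen 1: crossing 2x3. Both 1&3? no. Sum: 0
Gen 2: 1 over 3. Both 1&3? yes. Contrib: +1. Sum: 1
Gen 3: crossing 1x2. Both 1&3? no. Sum: 1
Gen 4: crossing 2x1. Both 1&3? no. Sum: 1
Gen 5: 3 under 1. Both 1&3? yes. Contrib: +1. Sum: 2
Gen 6: 1 over 3. Both 1&3? yes. Contrib: +1. Sum: 3
Gen 7: crossing 1x2. Both 1&3? no. Sum: 3
Gen 8: crossing 2x1. Both 1&3? no. Sum: 3
Gen 9: 3 over 1. Both 1&3? yes. Contrib: -1. Sum: 2
Gen 10: 1 under 3. Both 1&3? yes. Contrib: -1. Sum: 1
Gen 11: 3 over 1. Both 1&3? yes. Contrib: -1. Sum: 0
Gen 12: 1 over 3. Both 1&3? yes. Contrib: +1. Sum: 1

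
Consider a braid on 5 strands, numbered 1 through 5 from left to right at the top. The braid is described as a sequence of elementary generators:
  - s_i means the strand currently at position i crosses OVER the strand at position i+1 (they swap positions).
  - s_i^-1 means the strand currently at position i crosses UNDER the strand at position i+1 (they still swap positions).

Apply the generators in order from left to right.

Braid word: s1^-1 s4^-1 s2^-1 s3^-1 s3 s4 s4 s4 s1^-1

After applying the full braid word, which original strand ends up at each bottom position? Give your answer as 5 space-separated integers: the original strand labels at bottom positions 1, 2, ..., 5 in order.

Gen 1 (s1^-1): strand 1 crosses under strand 2. Perm now: [2 1 3 4 5]
Gen 2 (s4^-1): strand 4 crosses under strand 5. Perm now: [2 1 3 5 4]
Gen 3 (s2^-1): strand 1 crosses under strand 3. Perm now: [2 3 1 5 4]
Gen 4 (s3^-1): strand 1 crosses under strand 5. Perm now: [2 3 5 1 4]
Gen 5 (s3): strand 5 crosses over strand 1. Perm now: [2 3 1 5 4]
Gen 6 (s4): strand 5 crosses over strand 4. Perm now: [2 3 1 4 5]
Gen 7 (s4): strand 4 crosses over strand 5. Perm now: [2 3 1 5 4]
Gen 8 (s4): strand 5 crosses over strand 4. Perm now: [2 3 1 4 5]
Gen 9 (s1^-1): strand 2 crosses under strand 3. Perm now: [3 2 1 4 5]

Answer: 3 2 1 4 5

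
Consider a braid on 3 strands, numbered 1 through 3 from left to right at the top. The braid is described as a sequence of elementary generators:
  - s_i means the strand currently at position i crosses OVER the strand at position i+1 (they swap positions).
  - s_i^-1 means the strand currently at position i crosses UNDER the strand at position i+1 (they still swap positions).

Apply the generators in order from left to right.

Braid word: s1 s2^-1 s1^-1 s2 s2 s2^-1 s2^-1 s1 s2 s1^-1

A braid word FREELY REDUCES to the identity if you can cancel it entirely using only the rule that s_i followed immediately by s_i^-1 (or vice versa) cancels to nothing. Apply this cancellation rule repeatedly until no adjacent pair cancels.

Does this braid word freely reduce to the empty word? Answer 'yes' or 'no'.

Gen 1 (s1): push. Stack: [s1]
Gen 2 (s2^-1): push. Stack: [s1 s2^-1]
Gen 3 (s1^-1): push. Stack: [s1 s2^-1 s1^-1]
Gen 4 (s2): push. Stack: [s1 s2^-1 s1^-1 s2]
Gen 5 (s2): push. Stack: [s1 s2^-1 s1^-1 s2 s2]
Gen 6 (s2^-1): cancels prior s2. Stack: [s1 s2^-1 s1^-1 s2]
Gen 7 (s2^-1): cancels prior s2. Stack: [s1 s2^-1 s1^-1]
Gen 8 (s1): cancels prior s1^-1. Stack: [s1 s2^-1]
Gen 9 (s2): cancels prior s2^-1. Stack: [s1]
Gen 10 (s1^-1): cancels prior s1. Stack: []
Reduced word: (empty)

Answer: yes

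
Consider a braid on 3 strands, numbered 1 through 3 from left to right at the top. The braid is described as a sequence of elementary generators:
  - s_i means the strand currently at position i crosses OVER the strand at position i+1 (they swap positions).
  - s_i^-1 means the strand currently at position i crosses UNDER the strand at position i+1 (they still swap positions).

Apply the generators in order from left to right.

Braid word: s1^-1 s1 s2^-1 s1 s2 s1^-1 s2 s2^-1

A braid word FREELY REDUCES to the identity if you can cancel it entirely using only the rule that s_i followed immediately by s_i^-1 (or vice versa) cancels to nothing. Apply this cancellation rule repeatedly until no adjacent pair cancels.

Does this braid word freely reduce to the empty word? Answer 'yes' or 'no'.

Gen 1 (s1^-1): push. Stack: [s1^-1]
Gen 2 (s1): cancels prior s1^-1. Stack: []
Gen 3 (s2^-1): push. Stack: [s2^-1]
Gen 4 (s1): push. Stack: [s2^-1 s1]
Gen 5 (s2): push. Stack: [s2^-1 s1 s2]
Gen 6 (s1^-1): push. Stack: [s2^-1 s1 s2 s1^-1]
Gen 7 (s2): push. Stack: [s2^-1 s1 s2 s1^-1 s2]
Gen 8 (s2^-1): cancels prior s2. Stack: [s2^-1 s1 s2 s1^-1]
Reduced word: s2^-1 s1 s2 s1^-1

Answer: no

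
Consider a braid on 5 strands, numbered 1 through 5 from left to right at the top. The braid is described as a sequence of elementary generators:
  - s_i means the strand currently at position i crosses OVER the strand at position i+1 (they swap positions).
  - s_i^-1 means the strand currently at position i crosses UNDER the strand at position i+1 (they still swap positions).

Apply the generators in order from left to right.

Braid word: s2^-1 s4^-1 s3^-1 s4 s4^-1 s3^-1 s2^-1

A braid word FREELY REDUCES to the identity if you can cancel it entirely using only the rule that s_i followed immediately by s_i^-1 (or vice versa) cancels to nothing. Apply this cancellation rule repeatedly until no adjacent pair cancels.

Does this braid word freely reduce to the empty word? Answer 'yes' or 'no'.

Answer: no

Derivation:
Gen 1 (s2^-1): push. Stack: [s2^-1]
Gen 2 (s4^-1): push. Stack: [s2^-1 s4^-1]
Gen 3 (s3^-1): push. Stack: [s2^-1 s4^-1 s3^-1]
Gen 4 (s4): push. Stack: [s2^-1 s4^-1 s3^-1 s4]
Gen 5 (s4^-1): cancels prior s4. Stack: [s2^-1 s4^-1 s3^-1]
Gen 6 (s3^-1): push. Stack: [s2^-1 s4^-1 s3^-1 s3^-1]
Gen 7 (s2^-1): push. Stack: [s2^-1 s4^-1 s3^-1 s3^-1 s2^-1]
Reduced word: s2^-1 s4^-1 s3^-1 s3^-1 s2^-1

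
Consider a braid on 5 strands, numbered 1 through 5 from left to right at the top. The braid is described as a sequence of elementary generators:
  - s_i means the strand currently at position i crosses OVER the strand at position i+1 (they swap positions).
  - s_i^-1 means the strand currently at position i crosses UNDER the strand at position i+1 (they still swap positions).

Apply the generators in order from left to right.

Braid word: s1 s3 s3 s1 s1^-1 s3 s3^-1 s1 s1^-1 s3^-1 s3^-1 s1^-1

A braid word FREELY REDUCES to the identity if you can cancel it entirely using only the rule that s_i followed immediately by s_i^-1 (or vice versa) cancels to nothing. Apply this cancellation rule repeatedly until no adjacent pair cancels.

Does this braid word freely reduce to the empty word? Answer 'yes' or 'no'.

Gen 1 (s1): push. Stack: [s1]
Gen 2 (s3): push. Stack: [s1 s3]
Gen 3 (s3): push. Stack: [s1 s3 s3]
Gen 4 (s1): push. Stack: [s1 s3 s3 s1]
Gen 5 (s1^-1): cancels prior s1. Stack: [s1 s3 s3]
Gen 6 (s3): push. Stack: [s1 s3 s3 s3]
Gen 7 (s3^-1): cancels prior s3. Stack: [s1 s3 s3]
Gen 8 (s1): push. Stack: [s1 s3 s3 s1]
Gen 9 (s1^-1): cancels prior s1. Stack: [s1 s3 s3]
Gen 10 (s3^-1): cancels prior s3. Stack: [s1 s3]
Gen 11 (s3^-1): cancels prior s3. Stack: [s1]
Gen 12 (s1^-1): cancels prior s1. Stack: []
Reduced word: (empty)

Answer: yes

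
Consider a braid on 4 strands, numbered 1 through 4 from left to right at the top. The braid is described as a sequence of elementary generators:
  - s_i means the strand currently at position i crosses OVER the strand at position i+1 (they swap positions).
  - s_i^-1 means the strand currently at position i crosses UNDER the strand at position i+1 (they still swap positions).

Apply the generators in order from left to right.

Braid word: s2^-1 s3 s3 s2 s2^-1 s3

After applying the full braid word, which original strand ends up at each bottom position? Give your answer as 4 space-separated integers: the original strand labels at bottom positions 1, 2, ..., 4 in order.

Answer: 1 3 4 2

Derivation:
Gen 1 (s2^-1): strand 2 crosses under strand 3. Perm now: [1 3 2 4]
Gen 2 (s3): strand 2 crosses over strand 4. Perm now: [1 3 4 2]
Gen 3 (s3): strand 4 crosses over strand 2. Perm now: [1 3 2 4]
Gen 4 (s2): strand 3 crosses over strand 2. Perm now: [1 2 3 4]
Gen 5 (s2^-1): strand 2 crosses under strand 3. Perm now: [1 3 2 4]
Gen 6 (s3): strand 2 crosses over strand 4. Perm now: [1 3 4 2]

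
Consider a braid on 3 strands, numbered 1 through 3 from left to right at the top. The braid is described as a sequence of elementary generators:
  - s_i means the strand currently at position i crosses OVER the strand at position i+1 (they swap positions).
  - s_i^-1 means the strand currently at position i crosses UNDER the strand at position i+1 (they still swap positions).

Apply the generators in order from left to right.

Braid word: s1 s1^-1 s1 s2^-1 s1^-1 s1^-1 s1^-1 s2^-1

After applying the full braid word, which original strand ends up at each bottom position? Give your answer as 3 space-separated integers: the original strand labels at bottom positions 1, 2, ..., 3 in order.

Gen 1 (s1): strand 1 crosses over strand 2. Perm now: [2 1 3]
Gen 2 (s1^-1): strand 2 crosses under strand 1. Perm now: [1 2 3]
Gen 3 (s1): strand 1 crosses over strand 2. Perm now: [2 1 3]
Gen 4 (s2^-1): strand 1 crosses under strand 3. Perm now: [2 3 1]
Gen 5 (s1^-1): strand 2 crosses under strand 3. Perm now: [3 2 1]
Gen 6 (s1^-1): strand 3 crosses under strand 2. Perm now: [2 3 1]
Gen 7 (s1^-1): strand 2 crosses under strand 3. Perm now: [3 2 1]
Gen 8 (s2^-1): strand 2 crosses under strand 1. Perm now: [3 1 2]

Answer: 3 1 2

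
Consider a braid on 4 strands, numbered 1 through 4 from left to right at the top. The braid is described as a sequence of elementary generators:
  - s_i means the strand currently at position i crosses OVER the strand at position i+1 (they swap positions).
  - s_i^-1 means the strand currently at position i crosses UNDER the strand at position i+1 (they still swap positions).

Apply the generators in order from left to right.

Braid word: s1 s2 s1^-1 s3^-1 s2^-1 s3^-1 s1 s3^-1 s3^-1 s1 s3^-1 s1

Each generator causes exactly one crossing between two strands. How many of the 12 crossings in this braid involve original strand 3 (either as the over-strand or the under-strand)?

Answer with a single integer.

Gen 1: crossing 1x2. Involves strand 3? no. Count so far: 0
Gen 2: crossing 1x3. Involves strand 3? yes. Count so far: 1
Gen 3: crossing 2x3. Involves strand 3? yes. Count so far: 2
Gen 4: crossing 1x4. Involves strand 3? no. Count so far: 2
Gen 5: crossing 2x4. Involves strand 3? no. Count so far: 2
Gen 6: crossing 2x1. Involves strand 3? no. Count so far: 2
Gen 7: crossing 3x4. Involves strand 3? yes. Count so far: 3
Gen 8: crossing 1x2. Involves strand 3? no. Count so far: 3
Gen 9: crossing 2x1. Involves strand 3? no. Count so far: 3
Gen 10: crossing 4x3. Involves strand 3? yes. Count so far: 4
Gen 11: crossing 1x2. Involves strand 3? no. Count so far: 4
Gen 12: crossing 3x4. Involves strand 3? yes. Count so far: 5

Answer: 5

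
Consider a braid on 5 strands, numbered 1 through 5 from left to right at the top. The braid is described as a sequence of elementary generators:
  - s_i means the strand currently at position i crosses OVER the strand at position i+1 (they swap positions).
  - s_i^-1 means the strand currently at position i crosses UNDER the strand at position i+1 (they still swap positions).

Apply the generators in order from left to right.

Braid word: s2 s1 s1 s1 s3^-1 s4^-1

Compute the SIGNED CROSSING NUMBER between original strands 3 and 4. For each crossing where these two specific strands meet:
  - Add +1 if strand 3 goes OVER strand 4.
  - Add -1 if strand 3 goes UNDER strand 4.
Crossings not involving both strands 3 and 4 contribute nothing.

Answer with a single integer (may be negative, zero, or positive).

Gen 1: crossing 2x3. Both 3&4? no. Sum: 0
Gen 2: crossing 1x3. Both 3&4? no. Sum: 0
Gen 3: crossing 3x1. Both 3&4? no. Sum: 0
Gen 4: crossing 1x3. Both 3&4? no. Sum: 0
Gen 5: crossing 2x4. Both 3&4? no. Sum: 0
Gen 6: crossing 2x5. Both 3&4? no. Sum: 0

Answer: 0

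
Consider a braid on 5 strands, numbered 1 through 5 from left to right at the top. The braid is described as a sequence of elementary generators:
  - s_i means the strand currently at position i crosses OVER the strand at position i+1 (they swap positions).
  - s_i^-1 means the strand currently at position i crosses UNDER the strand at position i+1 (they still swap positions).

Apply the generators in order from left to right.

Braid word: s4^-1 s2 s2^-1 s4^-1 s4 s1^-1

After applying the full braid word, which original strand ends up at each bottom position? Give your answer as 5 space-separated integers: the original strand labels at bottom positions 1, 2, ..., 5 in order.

Gen 1 (s4^-1): strand 4 crosses under strand 5. Perm now: [1 2 3 5 4]
Gen 2 (s2): strand 2 crosses over strand 3. Perm now: [1 3 2 5 4]
Gen 3 (s2^-1): strand 3 crosses under strand 2. Perm now: [1 2 3 5 4]
Gen 4 (s4^-1): strand 5 crosses under strand 4. Perm now: [1 2 3 4 5]
Gen 5 (s4): strand 4 crosses over strand 5. Perm now: [1 2 3 5 4]
Gen 6 (s1^-1): strand 1 crosses under strand 2. Perm now: [2 1 3 5 4]

Answer: 2 1 3 5 4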